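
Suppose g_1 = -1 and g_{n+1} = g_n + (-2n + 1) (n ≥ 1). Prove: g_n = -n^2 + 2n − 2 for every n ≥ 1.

Base case: g_1 = -1, and -1^2 + 2·1 − 2 = -1.
Assume g_j = -j^2 + 2j − 2.
Then g_{j+1} = g_j + (-2j + 1) = (-j^2 + 2j − 2) + (-2j + 1) = -j^2 − 1,
and -(j+1)^2 + 2·(j+1) − 2 = -j^2 − 1.
This completes the inductive step, so g_n = -n^2 + 2n − 2 for all n ≥ 1.

g_n = -n^2 + 2n − 2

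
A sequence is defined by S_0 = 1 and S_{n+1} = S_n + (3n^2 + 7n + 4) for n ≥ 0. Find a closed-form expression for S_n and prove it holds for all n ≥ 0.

Claim: S_n = n^3 + 2n^2 + n + 1.

Base case: S_0 = 1, and 0^3 + 2·0^2 + 0 + 1 = 1.
Assume S_k = k^3 + 2k^2 + k + 1.
Then S_{k+1} = S_k + (3k^2 + 7k + 4) = (k^3 + 2k^2 + k + 1) + (3k^2 + 7k + 4) = k^3 + 5k^2 + 8k + 5,
and (k+1)^3 + 2·(k+1)^2 + (k+1) + 1 = k^3 + 5k^2 + 8k + 5.
This completes the inductive step, so S_n = n^3 + 2n^2 + n + 1 for all n ≥ 0.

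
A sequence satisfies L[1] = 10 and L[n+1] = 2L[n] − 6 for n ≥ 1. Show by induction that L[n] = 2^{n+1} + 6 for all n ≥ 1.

Base case: L[1] = 10, and 2^{1+1} + 6 = 4 + 6 = 10.
Assume L[m] = 2^{m+1} + 6 for some m ≥ 1.
Then L[m+1] = 2L[m] − 6 = 2·(2^{m+1} + 6) − 6 = 2^{m+2} + 12 − 6 = 2^{m+2} + 6.
This completes the inductive step, so L[n] = 2^{n+1} + 6 for all n ≥ 1.

L[n] = 2^{n+1} + 6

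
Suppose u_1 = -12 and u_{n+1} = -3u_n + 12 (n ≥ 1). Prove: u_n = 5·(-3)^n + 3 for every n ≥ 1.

Base case: u_1 = -12, and 5·(-3)^1 + 3 = -15 + 3 = -12.
Assume u_r = 5·(-3)^r + 3 for some r ≥ 1.
Then u_{r+1} = -3u_r + 12 = -3·(5·(-3)^r + 3) + 12 = -15·(-3)^r − 9 + 12 = 5·(-3)^{r+1} + 3.
By induction, u_n = 5·(-3)^n + 3 for all n ≥ 1.

u_n = 5·(-3)^n + 3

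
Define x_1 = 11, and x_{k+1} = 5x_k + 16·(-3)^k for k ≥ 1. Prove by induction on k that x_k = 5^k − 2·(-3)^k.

Base case: x_1 = 11, and 5^1 − 2·(-3)^1 = 5 + 6 = 11.
Assume x_m = 5^m − 2·(-3)^m for some m ≥ 1.
Then x_{m+1} = 5x_m + 16·(-3)^m = 5·(5^m − 2·(-3)^m) + 16·(-3)^m = 5^{m+1} − 10·(-3)^m + 16·(-3)^m = 5^{m+1} + 6·(-3)^m = 5^{m+1} − 2·(-3)^{m+1}.
Hence x_k = 5^k − 2·(-3)^k for every k ≥ 1, by induction.

x_k = 5^k − 2·(-3)^k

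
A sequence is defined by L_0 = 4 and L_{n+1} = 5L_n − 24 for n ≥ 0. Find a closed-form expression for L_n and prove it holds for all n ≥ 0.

Claim: L_n = -2·5^n + 6.

Base case: L_0 = 4, and -2·5^0 + 6 = -2 + 6 = 4.
Assume L_j = -2·5^j + 6 for some j ≥ 0.
Then L_{j+1} = 5L_j − 24 = 5·(-2·5^j + 6) − 24 = -10·5^j + 30 − 24 = -2·5^{j+1} + 6.
This completes the inductive step, so L_n = -2·5^n + 6 for all n ≥ 0.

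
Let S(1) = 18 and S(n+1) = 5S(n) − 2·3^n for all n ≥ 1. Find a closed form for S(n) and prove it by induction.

Claim: S(n) = 3·5^n + 3^n.

Base case: S(1) = 18, and 3·5^1 + 3^1 = 15 + 3 = 18.
Assume S(k) = 3·5^k + 3^k for some k ≥ 1.
Then S(k+1) = 5S(k) − 2·3^k = 5·(3·5^k + 3^k) − 2·3^k = 3·5^{k+1} + 5·3^k − 2·3^k = 3·5^{k+1} + 3·3^k = 3·5^{k+1} + 3^{k+1}.
This completes the inductive step, so S(n) = 3·5^n + 3^n for all n ≥ 1.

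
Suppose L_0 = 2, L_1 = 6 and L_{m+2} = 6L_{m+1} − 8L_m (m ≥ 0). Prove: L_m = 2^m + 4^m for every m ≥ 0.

Base cases: L_0 = 2 and 2^0 + 4^0 = 2; L_1 = 6 and 2^1 + 4^1 = 6.
Assume L_j = 2^j + 4^j for all 0 ≤ j ≤ r, where r ≥ 1.
Then L_{r+1} = 6L_r − 8L_{r−1} = 6·(2^r + 4^r) − 8·(2^{r−1} + 4^{r−1}) = (6·2 − 8)2^{r−1} + (6·4 − 8)4^{r−1} = 4·2^{r−1} + 16·4^{r−1} = 2^{r+1} + 4^{r+1}.
Hence L_m = 2^m + 4^m for every m ≥ 0, by strong induction.

L_m = 2^m + 4^m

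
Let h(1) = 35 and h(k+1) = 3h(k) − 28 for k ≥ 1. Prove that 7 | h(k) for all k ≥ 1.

Base case: h(1) = 35 = 7·5, so 7 | h(1).
Assume 7 | h(j), so h(j) = 7t for some integer t.
Then h(j+1) = 3h(j) − 28 = 3·(7t) − 28 = 7(3t − 4), so 7 | h(j+1).
By induction, 7 | h(k) for all k ≥ 1.

7 | h(k)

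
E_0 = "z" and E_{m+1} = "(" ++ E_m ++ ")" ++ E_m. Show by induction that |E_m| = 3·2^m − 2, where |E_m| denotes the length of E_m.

Base case: |E_0| = 1, and 3·2^0 − 2 = 1.
Assume |E_k| = 3·2^k − 2.
Then |E_{k+1}| = 1 + |E_k| + 1 + |E_k| = 2|E_k| + 2 = 2(3·2^k − 2) + 2 = 3·2^{k+1} − 4 + 2 = 3·2^{k+1} − 2.
By induction, |E_m| = 3·2^m − 2 for all m ≥ 0.

|E_m| = 3·2^m − 2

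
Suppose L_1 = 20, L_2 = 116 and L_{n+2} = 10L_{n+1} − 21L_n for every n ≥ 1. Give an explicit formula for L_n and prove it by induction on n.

Claim: L_n = 2·7^n + 2·3^n.

Base cases: L_1 = 20 and 2·7^1 + 2·3^1 = 20; L_2 = 116 and 2·7^2 + 2·3^2 = 116.
Assume L_j = 2·7^j + 2·3^j for all 1 ≤ j ≤ r, where r ≥ 2.
Then L_{r+1} = 10L_r − 21L_{r−1} = 10·(2·7^r + 2·3^r) − 21·(2·7^{r−1} + 2·3^{r−1}) = 2·(10·7 − 21)7^{r−1} + 2·(10·3 − 21)3^{r−1} = 98·7^{r−1} + 18·3^{r−1} = 2·7^{r+1} + 2·3^{r+1}.
Hence L_n = 2·7^n + 2·3^n for every n ≥ 1, by strong induction.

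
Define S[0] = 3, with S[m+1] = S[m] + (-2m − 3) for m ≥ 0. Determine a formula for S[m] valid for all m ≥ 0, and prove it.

Claim: S[m] = -m^2 − 2m + 3.

Base case: S[0] = 3, and -0^2 − 2·0 + 3 = 3.
Assume S[j] = -j^2 − 2j + 3.
Then S[j+1] = S[j] + (-2j − 3) = (-j^2 − 2j + 3) + (-2j − 3) = -j^2 − 4j,
and -(j+1)^2 − 2·(j+1) + 3 = -j^2 − 4j.
By induction, S[m] = -m^2 − 2m + 3 for all m ≥ 0.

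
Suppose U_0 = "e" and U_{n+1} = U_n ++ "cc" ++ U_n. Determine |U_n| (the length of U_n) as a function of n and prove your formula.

Claim: |U_n| = 3·2^n − 2.

Base case: |U_0| = 1, and 3·2^0 − 2 = 1.
Assume |U_j| = 3·2^j − 2.
Then |U_{j+1}| = |U_j| + 2 + |U_j| = 2|U_j| + 2 = 2(3·2^j − 2) + 2 = 3·2^{j+1} − 4 + 2 = 3·2^{j+1} − 2.
This completes the inductive step, so |U_n| = 3·2^n − 2 for all n ≥ 0.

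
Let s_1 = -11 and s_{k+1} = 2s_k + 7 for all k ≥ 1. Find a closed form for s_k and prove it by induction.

Claim: s_k = -2^{k+1} − 7.

Base case: s_1 = -11, and -2^{1+1} − 7 = -4 − 7 = -11.
Assume s_m = -2^{m+1} − 7 for some m ≥ 1.
Then s_{m+1} = 2s_m + 7 = 2·(-2^{m+1} − 7) + 7 = -2^{m+2} − 14 + 7 = -2^{m+2} − 7.
Hence s_k = -2^{k+1} − 7 for every k ≥ 1, by induction.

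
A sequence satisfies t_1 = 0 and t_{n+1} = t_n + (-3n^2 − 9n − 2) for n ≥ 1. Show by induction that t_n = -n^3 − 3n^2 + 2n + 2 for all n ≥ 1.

Base case: t_1 = 0, and -1^3 − 3·1^2 + 2·1 + 2 = 0.
Assume t_k = -k^3 − 3k^2 + 2k + 2.
Then t_{k+1} = t_k + (-3k^2 − 9k − 2) = (-k^3 − 3k^2 + 2k + 2) + (-3k^2 − 9k − 2) = -k^3 − 6k^2 − 7k,
and -(k+1)^3 − 3·(k+1)^2 + 2·(k+1) + 2 = -k^3 − 6k^2 − 7k.
By induction, t_n = -n^3 − 3n^2 + 2n + 2 for all n ≥ 1.

t_n = -n^3 − 3n^2 + 2n + 2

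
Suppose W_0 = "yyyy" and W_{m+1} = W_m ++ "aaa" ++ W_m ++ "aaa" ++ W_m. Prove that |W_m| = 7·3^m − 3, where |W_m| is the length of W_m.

Base case: |W_0| = 4, and 7·3^0 − 3 = 4.
Assume |W_k| = 7·3^k − 3.
Then |W_{k+1}| = 3|W_k| + 6 = 3(7·3^k − 3) + 6 = 7·3^{k+1} − 9 + 6 = 7·3^{k+1} − 3.
Hence |W_m| = 7·3^m − 3 for every m ≥ 0, by induction.

|W_m| = 7·3^m − 3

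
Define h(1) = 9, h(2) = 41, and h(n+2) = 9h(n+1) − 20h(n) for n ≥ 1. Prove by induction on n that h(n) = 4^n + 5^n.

Base cases: h(1) = 9 and 4^1 + 5^1 = 9; h(2) = 41 and 4^2 + 5^2 = 41.
Assume h(i) = 4^i + 5^i for all 1 ≤ i ≤ j, where j ≥ 2.
Then h(j+1) = 9h(j) − 20h(j−1) = 9·(4^j + 5^j) − 20·(4^{j−1} + 5^{j−1}) = (9·4 − 20)4^{j−1} + (9·5 − 20)5^{j−1} = 16·4^{j−1} + 25·5^{j−1} = 4^{j+1} + 5^{j+1}.
Hence h(n) = 4^n + 5^n for every n ≥ 1, by strong induction.

h(n) = 4^n + 5^n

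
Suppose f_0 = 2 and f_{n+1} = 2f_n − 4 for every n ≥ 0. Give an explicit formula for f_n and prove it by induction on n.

Claim: f_n = -2^{n+1} + 4.

Base case: f_0 = 2, and -2^{0+1} + 4 = -2 + 4 = 2.
Assume f_k = -2^{k+1} + 4 for some k ≥ 0.
Then f_{k+1} = 2f_k − 4 = 2·(-2^{k+1} + 4) − 4 = -2^{k+2} + 8 − 4 = -2^{k+2} + 4.
By induction, f_n = -2^{n+1} + 4 for all n ≥ 0.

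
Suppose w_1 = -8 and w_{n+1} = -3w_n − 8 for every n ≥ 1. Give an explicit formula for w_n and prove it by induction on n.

Claim: w_n = 2·(-3)^n − 2.

Base case: w_1 = -8, and 2·(-3)^1 − 2 = -6 − 2 = -8.
Assume w_m = 2·(-3)^m − 2 for some m ≥ 1.
Then w_{m+1} = -3w_m − 8 = -3·(2·(-3)^m − 2) − 8 = -6·(-3)^m + 6 − 8 = 2·(-3)^{m+1} − 2.
This completes the inductive step, so w_n = 2·(-3)^n − 2 for all n ≥ 1.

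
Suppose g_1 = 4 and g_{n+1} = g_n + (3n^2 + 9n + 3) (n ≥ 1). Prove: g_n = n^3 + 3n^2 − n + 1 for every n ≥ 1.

Base case: g_1 = 4, and 1^3 + 3·1^2 − 1 + 1 = 4.
Assume g_j = j^3 + 3j^2 − j + 1.
Then g_{j+1} = g_j + (3j^2 + 9j + 3) = (j^3 + 3j^2 − j + 1) + (3j^2 + 9j + 3) = j^3 + 6j^2 + 8j + 4,
and (j+1)^3 + 3·(j+1)^2 − (j+1) + 1 = j^3 + 6j^2 + 8j + 4.
This completes the inductive step, so g_n = n^3 + 3n^2 − n + 1 for all n ≥ 1.

g_n = n^3 + 3n^2 − n + 1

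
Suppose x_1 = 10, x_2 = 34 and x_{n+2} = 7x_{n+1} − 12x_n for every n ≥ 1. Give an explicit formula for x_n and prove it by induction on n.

Claim: x_n = 4^n + 2·3^n.

Base cases: x_1 = 10 and 4^1 + 2·3^1 = 10; x_2 = 34 and 4^2 + 2·3^2 = 34.
Assume x_j = 4^j + 2·3^j for all 1 ≤ j ≤ k, where k ≥ 2.
Then x_{k+1} = 7x_k − 12x_{k−1} = 7·(4^k + 2·3^k) − 12·(4^{k−1} + 2·3^{k−1}) = (7·4 − 12)4^{k−1} + 2·(7·3 − 12)3^{k−1} = 16·4^{k−1} + 18·3^{k−1} = 4^{k+1} + 2·3^{k+1}.
By strong induction, x_n = 4^n + 2·3^n for all n ≥ 1.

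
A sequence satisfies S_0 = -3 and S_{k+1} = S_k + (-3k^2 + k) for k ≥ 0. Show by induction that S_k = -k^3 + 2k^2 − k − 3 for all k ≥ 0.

Base case: S_0 = -3, and -0^3 + 2·0^2 − 0 − 3 = -3.
Assume S_m = -m^3 + 2m^2 − m − 3.
Then S_{m+1} = S_m + (-3m^2 + m) = (-m^3 + 2m^2 − m − 3) + (-3m^2 + m) = -m^3 − m^2 − 3,
and -(m+1)^3 + 2·(m+1)^2 − (m+1) − 3 = -m^3 − m^2 − 3.
By induction, S_k = -k^3 + 2k^2 − k − 3 for all k ≥ 0.

S_k = -k^3 + 2k^2 − k − 3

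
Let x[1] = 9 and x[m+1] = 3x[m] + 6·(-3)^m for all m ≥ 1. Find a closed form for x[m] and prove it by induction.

Claim: x[m] = 2·3^m − (-3)^m.

Base case: x[1] = 9, and 2·3^1 − (-3)^1 = 6 + 3 = 9.
Assume x[j] = 2·3^j − (-3)^j for some j ≥ 1.
Then x[j+1] = 3x[j] + 6·(-3)^j = 3·(2·3^j − (-3)^j) + 6·(-3)^j = 2·3^{j+1} − 3·(-3)^j + 6·(-3)^j = 2·3^{j+1} + 3·(-3)^j = 2·3^{j+1} − (-3)^{j+1}.
By induction, x[m] = 2·3^m − (-3)^m for all m ≥ 1.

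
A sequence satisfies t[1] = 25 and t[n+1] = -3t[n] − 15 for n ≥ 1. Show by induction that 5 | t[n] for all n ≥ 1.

Base case: t[1] = 25 = 5·5, so 5 | t[1].
Assume 5 | t[j], so t[j] = 5s for some integer s.
Then t[j+1] = -3t[j] − 15 = -3·(5s) − 15 = 5(-3s − 3), so 5 | t[j+1].
This completes the inductive step, so 5 | t[n] for all n ≥ 1.

5 | t[n]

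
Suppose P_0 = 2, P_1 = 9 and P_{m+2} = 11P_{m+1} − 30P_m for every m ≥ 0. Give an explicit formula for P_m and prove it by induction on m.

Claim: P_m = 3·5^m − 6^m.

Base cases: P_0 = 2 and 3·5^0 − 6^0 = 2; P_1 = 9 and 3·5^1 − 6^1 = 9.
Assume P_j = 3·5^j − 6^j for all 0 ≤ j ≤ k, where k ≥ 1.
Then P_{k+1} = 11P_k − 30P_{k−1} = 11·(3·5^k − 6^k) − 30·(3·5^{k−1} − 6^{k−1}) = 3·(11·5 − 30)5^{k−1} − (11·6 − 30)6^{k−1} = 75·5^{k−1} − 36·6^{k−1} = 3·5^{k+1} − 6^{k+1}.
So the formula holds for k+1, and by strong induction P_m = 3·5^m − 6^m for all m ≥ 0.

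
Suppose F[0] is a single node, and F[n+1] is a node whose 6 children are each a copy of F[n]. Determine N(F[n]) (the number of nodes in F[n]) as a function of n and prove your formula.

Claim: N(F[n]) = (6^{n+1} − 1)/5.

Base case: N(F[0]) = 1, and (6^{0+1} − 1)/5 = 1.
Assume N(F[j]) = (6^{j+1} − 1)/5.
Then N(F[j+1]) = 1 + 6N(F[j]) = 1 + 6·(6^{j+1} − 1)/5 = 1 + (6^{j+2} − 6)/5 = (5 + 6^{j+2} − 6)/5 = (6^{j+2} − 1)/5.
Hence N(F[n]) = (6^{n+1} − 1)/5 for every n ≥ 0, by induction.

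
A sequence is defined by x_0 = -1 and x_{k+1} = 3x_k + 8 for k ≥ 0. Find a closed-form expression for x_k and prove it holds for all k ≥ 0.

Claim: x_k = 3^{k+1} − 4.

Base case: x_0 = -1, and 3^{0+1} − 4 = 3 − 4 = -1.
Assume x_r = 3^{r+1} − 4 for some r ≥ 0.
Then x_{r+1} = 3x_r + 8 = 3·(3^{r+1} − 4) + 8 = 3^{r+2} − 12 + 8 = 3^{r+2} − 4.
So the formula holds for r+1, and by induction x_k = 3^{k+1} − 4 for all k ≥ 0.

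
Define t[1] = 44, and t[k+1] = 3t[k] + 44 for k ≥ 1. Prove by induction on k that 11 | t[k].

Base case: t[1] = 44 = 11·4, so 11 | t[1].
Assume 11 | t[j], so t[j] = 11s for some integer s.
Then t[j+1] = 3t[j] + 44 = 3·(11s) + 44 = 11(3s + 4), so 11 | t[j+1].
Hence 11 | t[k] for every k ≥ 1, by induction.

11 | t[k]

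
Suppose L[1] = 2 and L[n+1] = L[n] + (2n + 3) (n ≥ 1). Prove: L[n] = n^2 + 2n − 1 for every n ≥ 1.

Base case: L[1] = 2, and 1^2 + 2·1 − 1 = 2.
Assume L[j] = j^2 + 2j − 1.
Then L[j+1] = L[j] + (2j + 3) = (j^2 + 2j − 1) + (2j + 3) = j^2 + 4j + 2,
and (j+1)^2 + 2·(j+1) − 1 = j^2 + 4j + 2.
This completes the inductive step, so L[n] = n^2 + 2n − 1 for all n ≥ 1.

L[n] = n^2 + 2n − 1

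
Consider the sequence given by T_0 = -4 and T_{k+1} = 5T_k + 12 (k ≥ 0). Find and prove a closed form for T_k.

Claim: T_k = -5^k − 3.

Base case: T_0 = -4, and -5^0 − 3 = -1 − 3 = -4.
Assume T_m = -5^m − 3 for some m ≥ 0.
Then T_{m+1} = 5T_m + 12 = 5·(-5^m − 3) + 12 = -5^{m+1} − 15 + 12 = -5^{m+1} − 3.
Hence T_k = -5^k − 3 for every k ≥ 0, by induction.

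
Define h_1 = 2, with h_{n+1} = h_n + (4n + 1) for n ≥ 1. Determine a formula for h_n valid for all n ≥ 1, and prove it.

Claim: h_n = 2n^2 − n + 1.

Base case: h_1 = 2, and 2·1^2 − 1 + 1 = 2.
Assume h_j = 2j^2 − j + 1.
Then h_{j+1} = h_j + (4j + 1) = (2j^2 − j + 1) + (4j + 1) = 2j^2 + 3j + 2,
and 2·(j+1)^2 − (j+1) + 1 = 2j^2 + 3j + 2.
Hence h_n = 2n^2 − n + 1 for every n ≥ 1, by induction.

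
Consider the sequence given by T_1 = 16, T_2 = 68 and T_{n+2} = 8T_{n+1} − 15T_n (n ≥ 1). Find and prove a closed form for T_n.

Claim: T_n = 2·5^n + 2·3^n.

Base cases: T_1 = 16 and 2·5^1 + 2·3^1 = 16; T_2 = 68 and 2·5^2 + 2·3^2 = 68.
Assume T_j = 2·5^j + 2·3^j for all 1 ≤ j ≤ r, where r ≥ 2.
Then T_{r+1} = 8T_r − 15T_{r−1} = 8·(2·5^r + 2·3^r) − 15·(2·5^{r−1} + 2·3^{r−1}) = 2·(8·5 − 15)5^{r−1} + 2·(8·3 − 15)3^{r−1} = 50·5^{r−1} + 18·3^{r−1} = 2·5^{r+1} + 2·3^{r+1}.
By strong induction, T_n = 2·5^n + 2·3^n for all n ≥ 1.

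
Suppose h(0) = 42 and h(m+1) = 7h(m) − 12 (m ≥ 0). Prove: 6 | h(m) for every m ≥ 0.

Base case: h(0) = 42 = 6·7, so 6 | h(0).
Assume 6 | h(j), so h(j) = 6t for some integer t.
Then h(j+1) = 7h(j) − 12 = 7·(6t) − 12 = 6(7t − 2), so 6 | h(j+1).
Hence 6 | h(m) for every m ≥ 0, by induction.

6 | h(m)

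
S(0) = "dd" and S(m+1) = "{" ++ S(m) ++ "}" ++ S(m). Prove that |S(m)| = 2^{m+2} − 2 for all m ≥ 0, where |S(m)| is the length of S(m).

Base case: |S(0)| = 2, and 2^{0+2} − 2 = 2.
Assume |S(k)| = 2^{k+2} − 2.
Then |S(k+1)| = 1 + |S(k)| + 1 + |S(k)| = 2|S(k)| + 2 = 2(2^{k+2} − 2) + 2 = 2^{k+3} − 4 + 2 = 2^{k+3} − 2.
By induction, |S(m)| = 2^{m+2} − 2 for all m ≥ 0.

|S(m)| = 2^{m+2} − 2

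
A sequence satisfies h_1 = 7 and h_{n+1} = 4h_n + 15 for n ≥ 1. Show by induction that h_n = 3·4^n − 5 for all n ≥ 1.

Base case: h_1 = 7, and 3·4^1 − 5 = 12 − 5 = 7.
Assume h_m = 3·4^m − 5 for some m ≥ 1.
Then h_{m+1} = 4h_m + 15 = 4·(3·4^m − 5) + 15 = 12·4^m − 20 + 15 = 3·4^{m+1} − 5.
By induction, h_n = 3·4^n − 5 for all n ≥ 1.

h_n = 3·4^n − 5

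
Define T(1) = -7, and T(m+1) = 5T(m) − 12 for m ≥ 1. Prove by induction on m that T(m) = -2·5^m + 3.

Base case: T(1) = -7, and -2·5^1 + 3 = -10 + 3 = -7.
Assume T(r) = -2·5^r + 3 for some r ≥ 1.
Then T(r+1) = 5T(r) − 12 = 5·(-2·5^r + 3) − 12 = -10·5^r + 15 − 12 = -2·5^{r+1} + 3.
So the formula holds for r+1, and by induction T(m) = -2·5^m + 3 for all m ≥ 1.

T(m) = -2·5^m + 3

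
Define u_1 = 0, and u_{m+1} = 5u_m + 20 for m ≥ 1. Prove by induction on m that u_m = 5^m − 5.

Base case: u_1 = 0, and 5^1 − 5 = 5 − 5 = 0.
Assume u_r = 5^r − 5 for some r ≥ 1.
Then u_{r+1} = 5u_r + 20 = 5·(5^r − 5) + 20 = 5^{r+1} − 25 + 20 = 5^{r+1} − 5.
So the formula holds for r+1, and by induction u_m = 5^m − 5 for all m ≥ 1.

u_m = 5^m − 5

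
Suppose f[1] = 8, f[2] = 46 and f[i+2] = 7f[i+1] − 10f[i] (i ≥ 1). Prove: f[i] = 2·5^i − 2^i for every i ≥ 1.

Base cases: f[1] = 8 and 2·5^1 − 2^1 = 8; f[2] = 46 and 2·5^2 − 2^2 = 46.
Assume f[j] = 2·5^j − 2^j for all 1 ≤ j ≤ k, where k ≥ 2.
Then f[k+1] = 7f[k] − 10f[k−1] = 7·(2·5^k − 2^k) − 10·(2·5^{k−1} − 2^{k−1}) = 2·(7·5 − 10)5^{k−1} − (7·2 − 10)2^{k−1} = 50·5^{k−1} − 4·2^{k−1} = 2·5^{k+1} − 2^{k+1}.
By strong induction, f[i] = 2·5^i − 2^i for all i ≥ 1.

f[i] = 2·5^i − 2^i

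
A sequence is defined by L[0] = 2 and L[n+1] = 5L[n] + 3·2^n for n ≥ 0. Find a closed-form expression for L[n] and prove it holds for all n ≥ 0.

Claim: L[n] = 3·5^n − 2^n.

Base case: L[0] = 2, and 3·5^0 − 2^0 = 3 − 1 = 2.
Assume L[m] = 3·5^m − 2^m for some m ≥ 0.
Then L[m+1] = 5L[m] + 3·2^m = 5·(3·5^m − 2^m) + 3·2^m = 3·5^{m+1} − 5·2^m + 3·2^m = 3·5^{m+1} − 2·2^m = 3·5^{m+1} − 2^{m+1}.
So the formula holds for m+1, and by induction L[n] = 3·5^n − 2^n for all n ≥ 0.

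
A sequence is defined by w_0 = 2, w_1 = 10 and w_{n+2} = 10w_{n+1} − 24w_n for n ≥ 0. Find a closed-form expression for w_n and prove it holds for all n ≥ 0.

Claim: w_n = 4^n + 6^n.

Base cases: w_0 = 2 and 4^0 + 6^0 = 2; w_1 = 10 and 4^1 + 6^1 = 10.
Assume w_j = 4^j + 6^j for all 0 ≤ j ≤ m, where m ≥ 1.
Then w_{m+1} = 10w_m − 24w_{m−1} = 10·(4^m + 6^m) − 24·(4^{m−1} + 6^{m−1}) = (10·4 − 24)4^{m−1} + (10·6 − 24)6^{m−1} = 16·4^{m−1} + 36·6^{m−1} = 4^{m+1} + 6^{m+1}.
This completes the inductive step, so w_n = 4^n + 6^n for all n ≥ 0.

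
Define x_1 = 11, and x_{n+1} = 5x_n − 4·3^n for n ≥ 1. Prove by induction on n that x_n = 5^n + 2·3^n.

Base case: x_1 = 11, and 5^1 + 2·3^1 = 5 + 6 = 11.
Assume x_k = 5^k + 2·3^k for some k ≥ 1.
Then x_{k+1} = 5x_k − 4·3^k = 5·(5^k + 2·3^k) − 4·3^k = 5^{k+1} + 10·3^k − 4·3^k = 5^{k+1} + 6·3^k = 5^{k+1} + 2·3^{k+1}.
By induction, x_n = 5^n + 2·3^n for all n ≥ 1.

x_n = 5^n + 2·3^n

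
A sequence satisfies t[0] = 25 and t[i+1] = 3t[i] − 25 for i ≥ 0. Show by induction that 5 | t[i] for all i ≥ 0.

Base case: t[0] = 25 = 5·5, so 5 | t[0].
Assume 5 | t[r], so t[r] = 5s for some integer s.
Then t[r+1] = 3t[r] − 25 = 3·(5s) − 25 = 5(3s − 5), so 5 | t[r+1].
So the property holds for r+1, and by induction 5 | t[i] for all i ≥ 0.

5 | t[i]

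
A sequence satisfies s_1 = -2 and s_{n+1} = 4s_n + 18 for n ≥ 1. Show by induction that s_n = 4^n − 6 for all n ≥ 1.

Base case: s_1 = -2, and 4^1 − 6 = 4 − 6 = -2.
Assume s_k = 4^k − 6 for some k ≥ 1.
Then s_{k+1} = 4s_k + 18 = 4·(4^k − 6) + 18 = 4^{k+1} − 24 + 18 = 4^{k+1} − 6.
By induction, s_n = 4^n − 6 for all n ≥ 1.

s_n = 4^n − 6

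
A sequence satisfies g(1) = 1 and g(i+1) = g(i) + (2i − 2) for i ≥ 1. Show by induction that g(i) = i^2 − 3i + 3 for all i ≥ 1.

Base case: g(1) = 1, and 1^2 − 3·1 + 3 = 1.
Assume g(j) = j^2 − 3j + 3.
Then g(j+1) = g(j) + (2j − 2) = (j^2 − 3j + 3) + (2j − 2) = j^2 − j + 1,
and (j+1)^2 − 3·(j+1) + 3 = j^2 − j + 1.
Hence g(i) = i^2 − 3i + 3 for every i ≥ 1, by induction.

g(i) = i^2 − 3i + 3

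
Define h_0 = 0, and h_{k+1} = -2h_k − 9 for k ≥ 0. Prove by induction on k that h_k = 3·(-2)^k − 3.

Base case: h_0 = 0, and 3·(-2)^0 − 3 = 3 − 3 = 0.
Assume h_j = 3·(-2)^j − 3 for some j ≥ 0.
Then h_{j+1} = -2h_j − 9 = -2·(3·(-2)^j − 3) − 9 = -6·(-2)^j + 6 − 9 = 3·(-2)^{j+1} − 3.
Hence h_k = 3·(-2)^k − 3 for every k ≥ 0, by induction.

h_k = 3·(-2)^k − 3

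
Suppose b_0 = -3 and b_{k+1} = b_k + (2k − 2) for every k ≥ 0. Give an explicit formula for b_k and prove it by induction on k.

Claim: b_k = k^2 − 3k − 3.

Base case: b_0 = -3, and 0^2 − 3·0 − 3 = -3.
Assume b_j = j^2 − 3j − 3.
Then b_{j+1} = b_j + (2j − 2) = (j^2 − 3j − 3) + (2j − 2) = j^2 − j − 5,
and (j+1)^2 − 3·(j+1) − 3 = j^2 − j − 5.
By induction, b_k = k^2 − 3k − 3 for all k ≥ 0.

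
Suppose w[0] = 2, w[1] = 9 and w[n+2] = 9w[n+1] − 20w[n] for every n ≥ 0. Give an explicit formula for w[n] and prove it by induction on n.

Claim: w[n] = 5^n + 4^n.

Base cases: w[0] = 2 and 5^0 + 4^0 = 2; w[1] = 9 and 5^1 + 4^1 = 9.
Assume w[i] = 5^i + 4^i for all 0 ≤ i ≤ j, where j ≥ 1.
Then w[j+1] = 9w[j] − 20w[j−1] = 9·(5^j + 4^j) − 20·(5^{j−1} + 4^{j−1}) = (9·5 − 20)5^{j−1} + (9·4 − 20)4^{j−1} = 25·5^{j−1} + 16·4^{j−1} = 5^{j+1} + 4^{j+1}.
So the formula holds for j+1, and by strong induction w[n] = 5^n + 4^n for all n ≥ 0.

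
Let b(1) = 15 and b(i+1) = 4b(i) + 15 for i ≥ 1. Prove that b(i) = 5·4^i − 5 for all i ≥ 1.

Base case: b(1) = 15, and 5·4^1 − 5 = 20 − 5 = 15.
Assume b(k) = 5·4^k − 5 for some k ≥ 1.
Then b(k+1) = 4b(k) + 15 = 4·(5·4^k − 5) + 15 = 20·4^k − 20 + 15 = 5·4^{k+1} − 5.
Hence b(i) = 5·4^i − 5 for every i ≥ 1, by induction.

b(i) = 5·4^i − 5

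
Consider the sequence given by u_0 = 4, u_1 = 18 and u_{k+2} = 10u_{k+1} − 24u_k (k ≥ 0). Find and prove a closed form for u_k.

Claim: u_k = 3·4^k + 6^k.

Base cases: u_0 = 4 and 3·4^0 + 6^0 = 4; u_1 = 18 and 3·4^1 + 6^1 = 18.
Assume u_j = 3·4^j + 6^j for all 0 ≤ j ≤ m, where m ≥ 1.
Then u_{m+1} = 10u_m − 24u_{m−1} = 10·(3·4^m + 6^m) − 24·(3·4^{m−1} + 6^{m−1}) = 3·(10·4 − 24)4^{m−1} + (10·6 − 24)6^{m−1} = 48·4^{m−1} + 36·6^{m−1} = 3·4^{m+1} + 6^{m+1}.
By strong induction, u_k = 3·4^k + 6^k for all k ≥ 0.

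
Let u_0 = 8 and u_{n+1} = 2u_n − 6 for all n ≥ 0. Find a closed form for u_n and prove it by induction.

Claim: u_n = 2^{n+1} + 6.

Base case: u_0 = 8, and 2^{0+1} + 6 = 2 + 6 = 8.
Assume u_m = 2^{m+1} + 6 for some m ≥ 0.
Then u_{m+1} = 2u_m − 6 = 2·(2^{m+1} + 6) − 6 = 2^{m+2} + 12 − 6 = 2^{m+2} + 6.
So the formula holds for m+1, and by induction u_n = 2^{n+1} + 6 for all n ≥ 0.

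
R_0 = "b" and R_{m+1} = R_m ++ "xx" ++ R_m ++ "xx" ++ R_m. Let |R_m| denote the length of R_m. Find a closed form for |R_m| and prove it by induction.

Claim: |R_m| = 3^{m+1} − 2.

Base case: |R_0| = 1, and 3^{0+1} − 2 = 1.
Assume |R_k| = 3^{k+1} − 2.
Then |R_{k+1}| = 3|R_k| + 4 = 3(3^{k+1} − 2) + 4 = 3^{k+2} − 6 + 4 = 3^{k+2} − 2.
This completes the inductive step, so |R_m| = 3^{m+1} − 2 for all m ≥ 0.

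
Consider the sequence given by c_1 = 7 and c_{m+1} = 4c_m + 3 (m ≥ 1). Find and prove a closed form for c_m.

Claim: c_m = 2·4^m − 1.

Base case: c_1 = 7, and 2·4^1 − 1 = 8 − 1 = 7.
Assume c_r = 2·4^r − 1 for some r ≥ 1.
Then c_{r+1} = 4c_r + 3 = 4·(2·4^r − 1) + 3 = 8·4^r − 4 + 3 = 2·4^{r+1} − 1.
Hence c_m = 2·4^m − 1 for every m ≥ 1, by induction.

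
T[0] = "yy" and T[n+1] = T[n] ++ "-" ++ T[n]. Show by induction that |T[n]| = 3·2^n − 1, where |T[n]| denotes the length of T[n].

Base case: |T[0]| = 2, and 3·2^0 − 1 = 2.
Assume |T[k]| = 3·2^k − 1.
Then |T[k+1]| = |T[k]| + 1 + |T[k]| = 2|T[k]| + 1 = 2(3·2^k − 1) + 1 = 3·2^{k+1} − 2 + 1 = 3·2^{k+1} − 1.
By induction, |T[n]| = 3·2^n − 1 for all n ≥ 0.

|T[n]| = 3·2^n − 1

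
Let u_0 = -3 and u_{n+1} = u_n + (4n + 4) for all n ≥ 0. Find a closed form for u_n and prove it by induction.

Claim: u_n = 2n^2 + 2n − 3.

Base case: u_0 = -3, and 2·0^2 + 2·0 − 3 = -3.
Assume u_r = 2r^2 + 2r − 3.
Then u_{r+1} = u_r + (4r + 4) = (2r^2 + 2r − 3) + (4r + 4) = 2r^2 + 6r + 1,
and 2·(r+1)^2 + 2·(r+1) − 3 = 2r^2 + 6r + 1.
This completes the inductive step, so u_n = 2n^2 + 2n − 3 for all n ≥ 0.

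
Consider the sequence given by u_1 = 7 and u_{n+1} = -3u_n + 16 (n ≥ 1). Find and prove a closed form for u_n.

Claim: u_n = -(-3)^n + 4.

Base case: u_1 = 7, and -(-3)^1 + 4 = 3 + 4 = 7.
Assume u_m = -(-3)^m + 4 for some m ≥ 1.
Then u_{m+1} = -3u_m + 16 = -3·(-(-3)^m + 4) + 16 = 3·(-3)^m − 12 + 16 = -(-3)^{m+1} + 4.
This completes the inductive step, so u_n = -(-3)^n + 4 for all n ≥ 1.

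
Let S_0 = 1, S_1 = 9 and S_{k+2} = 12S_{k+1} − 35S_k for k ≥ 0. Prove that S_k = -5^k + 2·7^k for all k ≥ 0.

Base cases: S_0 = 1 and -5^0 + 2·7^0 = 1; S_1 = 9 and -5^1 + 2·7^1 = 9.
Assume S_j = -5^j + 2·7^j for all 0 ≤ j ≤ r, where r ≥ 1.
Then S_{r+1} = 12S_r − 35S_{r−1} = 12·(-5^r + 2·7^r) − 35·(-5^{r−1} + 2·7^{r−1}) = -(12·5 − 35)5^{r−1} + 2·(12·7 − 35)7^{r−1} = -25·5^{r−1} + 98·7^{r−1} = -5^{r+1} + 2·7^{r+1}.
This completes the inductive step, so S_k = -5^k + 2·7^k for all k ≥ 0.

S_k = -5^k + 2·7^k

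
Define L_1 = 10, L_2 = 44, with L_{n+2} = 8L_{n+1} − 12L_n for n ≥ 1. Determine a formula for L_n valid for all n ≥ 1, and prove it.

Claim: L_n = 2·2^n + 6^n.

Base cases: L_1 = 10 and 2·2^1 + 6^1 = 10; L_2 = 44 and 2·2^2 + 6^2 = 44.
Assume L_j = 2·2^j + 6^j for all 1 ≤ j ≤ m, where m ≥ 2.
Then L_{m+1} = 8L_m − 12L_{m−1} = 8·(2·2^m + 6^m) − 12·(2·2^{m−1} + 6^{m−1}) = 2·(8·2 − 12)2^{m−1} + (8·6 − 12)6^{m−1} = 8·2^{m−1} + 36·6^{m−1} = 2·2^{m+1} + 6^{m+1}.
This completes the inductive step, so L_n = 2·2^n + 6^n for all n ≥ 1.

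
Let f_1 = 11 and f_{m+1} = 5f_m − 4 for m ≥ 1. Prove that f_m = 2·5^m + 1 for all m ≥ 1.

Base case: f_1 = 11, and 2·5^1 + 1 = 10 + 1 = 11.
Assume f_k = 2·5^k + 1 for some k ≥ 1.
Then f_{k+1} = 5f_k − 4 = 5·(2·5^k + 1) − 4 = 10·5^k + 5 − 4 = 2·5^{k+1} + 1.
This completes the inductive step, so f_m = 2·5^m + 1 for all m ≥ 1.

f_m = 2·5^m + 1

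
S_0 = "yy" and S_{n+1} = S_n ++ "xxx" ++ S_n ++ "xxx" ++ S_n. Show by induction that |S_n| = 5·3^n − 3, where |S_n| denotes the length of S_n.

Base case: |S_0| = 2, and 5·3^0 − 3 = 2.
Assume |S_r| = 5·3^r − 3.
Then |S_{r+1}| = 3|S_r| + 6 = 3(5·3^r − 3) + 6 = 5·3^{r+1} − 9 + 6 = 5·3^{r+1} − 3.
This completes the inductive step, so |S_n| = 5·3^n − 3 for all n ≥ 0.

|S_n| = 5·3^n − 3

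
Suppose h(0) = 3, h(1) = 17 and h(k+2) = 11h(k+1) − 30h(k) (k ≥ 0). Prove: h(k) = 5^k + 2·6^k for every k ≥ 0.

Base cases: h(0) = 3 and 5^0 + 2·6^0 = 3; h(1) = 17 and 5^1 + 2·6^1 = 17.
Assume h(j) = 5^j + 2·6^j for all 0 ≤ j ≤ m, where m ≥ 1.
Then h(m+1) = 11h(m) − 30h(m−1) = 11·(5^m + 2·6^m) − 30·(5^{m−1} + 2·6^{m−1}) = (11·5 − 30)5^{m−1} + 2·(11·6 − 30)6^{m−1} = 25·5^{m−1} + 72·6^{m−1} = 5^{m+1} + 2·6^{m+1}.
So the formula holds for m+1, and by strong induction h(k) = 5^k + 2·6^k for all k ≥ 0.

h(k) = 5^k + 2·6^k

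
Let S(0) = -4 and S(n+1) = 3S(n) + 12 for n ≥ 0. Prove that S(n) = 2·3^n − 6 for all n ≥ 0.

Base case: S(0) = -4, and 2·3^0 − 6 = 2 − 6 = -4.
Assume S(j) = 2·3^j − 6 for some j ≥ 0.
Then S(j+1) = 3S(j) + 12 = 3·(2·3^j − 6) + 12 = 6·3^j − 18 + 12 = 2·3^{j+1} − 6.
This completes the inductive step, so S(n) = 2·3^n − 6 for all n ≥ 0.

S(n) = 2·3^n − 6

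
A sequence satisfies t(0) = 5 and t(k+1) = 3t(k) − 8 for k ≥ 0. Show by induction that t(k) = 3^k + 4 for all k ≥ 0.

Base case: t(0) = 5, and 3^0 + 4 = 1 + 4 = 5.
Assume t(j) = 3^j + 4 for some j ≥ 0.
Then t(j+1) = 3t(j) − 8 = 3·(3^j + 4) − 8 = 3^{j+1} + 12 − 8 = 3^{j+1} + 4.
Hence t(k) = 3^k + 4 for every k ≥ 0, by induction.

t(k) = 3^k + 4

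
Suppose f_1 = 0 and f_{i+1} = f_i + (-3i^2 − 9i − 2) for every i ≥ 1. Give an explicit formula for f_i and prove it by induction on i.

Claim: f_i = -i^3 − 3i^2 + 2i + 2.

Base case: f_1 = 0, and -1^3 − 3·1^2 + 2·1 + 2 = 0.
Assume f_j = -j^3 − 3j^2 + 2j + 2.
Then f_{j+1} = f_j + (-3j^2 − 9j − 2) = (-j^3 − 3j^2 + 2j + 2) + (-3j^2 − 9j − 2) = -j^3 − 6j^2 − 7j,
and -(j+1)^3 − 3·(j+1)^2 + 2·(j+1) + 2 = -j^3 − 6j^2 − 7j.
By induction, f_i = -i^3 − 3i^2 + 2i + 2 for all i ≥ 1.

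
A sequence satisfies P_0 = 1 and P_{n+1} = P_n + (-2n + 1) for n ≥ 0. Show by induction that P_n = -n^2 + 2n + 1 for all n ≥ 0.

Base case: P_0 = 1, and -0^2 + 2·0 + 1 = 1.
Assume P_j = -j^2 + 2j + 1.
Then P_{j+1} = P_j + (-2j + 1) = (-j^2 + 2j + 1) + (-2j + 1) = -j^2 + 2,
and -(j+1)^2 + 2·(j+1) + 1 = -j^2 + 2.
Hence P_n = -n^2 + 2n + 1 for every n ≥ 0, by induction.

P_n = -n^2 + 2n + 1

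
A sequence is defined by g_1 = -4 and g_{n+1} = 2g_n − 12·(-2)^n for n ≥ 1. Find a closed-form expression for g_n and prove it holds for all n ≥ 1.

Claim: g_n = 2^n + 3·(-2)^n.

Base case: g_1 = -4, and 2^1 + 3·(-2)^1 = 2 − 6 = -4.
Assume g_r = 2^r + 3·(-2)^r for some r ≥ 1.
Then g_{r+1} = 2g_r − 12·(-2)^r = 2·(2^r + 3·(-2)^r) − 12·(-2)^r = 2^{r+1} + 6·(-2)^r − 12·(-2)^r = 2^{r+1} − 6·(-2)^r = 2^{r+1} + 3·(-2)^{r+1}.
This completes the inductive step, so g_n = 2^n + 3·(-2)^n for all n ≥ 1.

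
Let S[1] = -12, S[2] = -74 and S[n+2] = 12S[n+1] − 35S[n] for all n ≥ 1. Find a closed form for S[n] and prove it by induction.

Claim: S[n] = -5^n − 7^n.

Base cases: S[1] = -12 and -5^1 − 7^1 = -12; S[2] = -74 and -5^2 − 7^2 = -74.
Assume S[j] = -5^j − 7^j for all 1 ≤ j ≤ m, where m ≥ 2.
Then S[m+1] = 12S[m] − 35S[m−1] = 12·(-5^m − 7^m) − 35·(-5^{m−1} − 7^{m−1}) = -(12·5 − 35)5^{m−1} − (12·7 − 35)7^{m−1} = -25·5^{m−1} − 49·7^{m−1} = -5^{m+1} − 7^{m+1}.
So the formula holds for m+1, and by strong induction S[n] = -5^n − 7^n for all n ≥ 1.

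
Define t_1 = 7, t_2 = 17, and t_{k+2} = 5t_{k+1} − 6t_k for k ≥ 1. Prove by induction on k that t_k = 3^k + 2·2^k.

Base cases: t_1 = 7 and 3^1 + 2·2^1 = 7; t_2 = 17 and 3^2 + 2·2^2 = 17.
Assume t_j = 3^j + 2·2^j for all 1 ≤ j ≤ r, where r ≥ 2.
Then t_{r+1} = 5t_r − 6t_{r−1} = 5·(3^r + 2·2^r) − 6·(3^{r−1} + 2·2^{r−1}) = (5·3 − 6)3^{r−1} + 2·(5·2 − 6)2^{r−1} = 9·3^{r−1} + 8·2^{r−1} = 3^{r+1} + 2·2^{r+1}.
So the formula holds for r+1, and by strong induction t_k = 3^k + 2·2^k for all k ≥ 1.

t_k = 3^k + 2·2^k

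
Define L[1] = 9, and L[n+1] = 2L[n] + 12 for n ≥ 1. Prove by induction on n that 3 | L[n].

Base case: L[1] = 9 = 3·3, so 3 | L[1].
Assume 3 | L[j], so L[j] = 3t for some integer t.
Then L[j+1] = 2L[j] + 12 = 2·(3t) + 12 = 3(2t + 4), so 3 | L[j+1].
Hence 3 | L[n] for every n ≥ 1, by induction.

3 | L[n]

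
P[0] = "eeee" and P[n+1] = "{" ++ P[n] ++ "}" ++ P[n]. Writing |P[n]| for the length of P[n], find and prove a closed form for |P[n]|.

Claim: |P[n]| = 6·2^n − 2.

Base case: |P[0]| = 4, and 6·2^0 − 2 = 4.
Assume |P[k]| = 6·2^k − 2.
Then |P[k+1]| = 1 + |P[k]| + 1 + |P[k]| = 2|P[k]| + 2 = 2(6·2^k − 2) + 2 = 6·2^{k+1} − 4 + 2 = 6·2^{k+1} − 2.
By induction, |P[n]| = 6·2^n − 2 for all n ≥ 0.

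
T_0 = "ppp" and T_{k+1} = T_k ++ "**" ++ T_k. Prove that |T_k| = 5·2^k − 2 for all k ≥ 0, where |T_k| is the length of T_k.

Base case: |T_0| = 3, and 5·2^0 − 2 = 3.
Assume |T_m| = 5·2^m − 2.
Then |T_{m+1}| = |T_m| + 2 + |T_m| = 2|T_m| + 2 = 2(5·2^m − 2) + 2 = 5·2^{m+1} − 4 + 2 = 5·2^{m+1} − 2.
By induction, |T_k| = 5·2^k − 2 for all k ≥ 0.

|T_k| = 5·2^k − 2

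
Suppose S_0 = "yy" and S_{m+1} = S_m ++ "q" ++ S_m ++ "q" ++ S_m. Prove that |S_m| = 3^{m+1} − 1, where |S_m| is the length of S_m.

Base case: |S_0| = 2, and 3^{0+1} − 1 = 2.
Assume |S_r| = 3^{r+1} − 1.
Then |S_{r+1}| = 3|S_r| + 2 = 3(3^{r+1} − 1) + 2 = 3^{r+2} − 3 + 2 = 3^{r+2} − 1.
This completes the inductive step, so |S_m| = 3^{m+1} − 1 for all m ≥ 0.

|S_m| = 3^{m+1} − 1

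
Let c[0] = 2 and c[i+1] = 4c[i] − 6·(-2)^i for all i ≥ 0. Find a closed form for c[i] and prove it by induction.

Claim: c[i] = 4^i + (-2)^i.

Base case: c[0] = 2, and 4^0 + (-2)^0 = 1 + 1 = 2.
Assume c[m] = 4^m + (-2)^m for some m ≥ 0.
Then c[m+1] = 4c[m] − 6·(-2)^m = 4·(4^m + (-2)^m) − 6·(-2)^m = 4^{m+1} + 4·(-2)^m − 6·(-2)^m = 4^{m+1} − 2·(-2)^m = 4^{m+1} + (-2)^{m+1}.
By induction, c[i] = 4^i + (-2)^i for all i ≥ 0.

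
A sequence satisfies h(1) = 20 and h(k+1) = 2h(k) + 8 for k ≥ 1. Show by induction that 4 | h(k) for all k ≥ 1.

Base case: h(1) = 20 = 4·5, so 4 | h(1).
Assume 4 | h(j), so h(j) = 4t for some integer t.
Then h(j+1) = 2h(j) + 8 = 2·(4t) + 8 = 4(2t + 2), so 4 | h(j+1).
By induction, 4 | h(k) for all k ≥ 1.

4 | h(k)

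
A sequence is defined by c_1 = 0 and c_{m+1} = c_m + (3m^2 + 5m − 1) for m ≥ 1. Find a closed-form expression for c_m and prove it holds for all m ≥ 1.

Claim: c_m = m^3 + m^2 − 3m + 1.

Base case: c_1 = 0, and 1^3 + 1^2 − 3·1 + 1 = 0.
Assume c_r = r^3 + r^2 − 3r + 1.
Then c_{r+1} = c_r + (3r^2 + 5r − 1) = (r^3 + r^2 − 3r + 1) + (3r^2 + 5r − 1) = r^3 + 4r^2 + 2r,
and (r+1)^3 + (r+1)^2 − 3·(r+1) + 1 = r^3 + 4r^2 + 2r.
This completes the inductive step, so c_m = m^3 + m^2 − 3m + 1 for all m ≥ 1.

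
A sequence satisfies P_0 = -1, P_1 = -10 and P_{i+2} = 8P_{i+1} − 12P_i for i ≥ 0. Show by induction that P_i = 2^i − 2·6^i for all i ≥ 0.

Base cases: P_0 = -1 and 2^0 − 2·6^0 = -1; P_1 = -10 and 2^1 − 2·6^1 = -10.
Assume P_j = 2^j − 2·6^j for all 0 ≤ j ≤ r, where r ≥ 1.
Then P_{r+1} = 8P_r − 12P_{r−1} = 8·(2^r − 2·6^r) − 12·(2^{r−1} − 2·6^{r−1}) = (8·2 − 12)2^{r−1} − 2·(8·6 − 12)6^{r−1} = 4·2^{r−1} − 72·6^{r−1} = 2^{r+1} − 2·6^{r+1}.
Hence P_i = 2^i − 2·6^i for every i ≥ 0, by strong induction.

P_i = 2^i − 2·6^i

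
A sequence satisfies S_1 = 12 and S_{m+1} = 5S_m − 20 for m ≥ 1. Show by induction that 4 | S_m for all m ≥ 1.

Base case: S_1 = 12 = 4·3, so 4 | S_1.
Assume 4 | S_j, so S_j = 4t for some integer t.
Then S_{j+1} = 5S_j − 20 = 5·(4t) − 20 = 4(5t − 5), so 4 | S_{j+1}.
This completes the inductive step, so 4 | S_m for all m ≥ 1.

4 | S_m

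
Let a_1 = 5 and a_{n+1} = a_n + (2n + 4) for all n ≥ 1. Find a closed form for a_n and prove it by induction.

Claim: a_n = n^2 + 3n + 1.

Base case: a_1 = 5, and 1^2 + 3·1 + 1 = 5.
Assume a_r = r^2 + 3r + 1.
Then a_{r+1} = a_r + (2r + 4) = (r^2 + 3r + 1) + (2r + 4) = r^2 + 5r + 5,
and (r+1)^2 + 3·(r+1) + 1 = r^2 + 5r + 5.
Hence a_n = n^2 + 3n + 1 for every n ≥ 1, by induction.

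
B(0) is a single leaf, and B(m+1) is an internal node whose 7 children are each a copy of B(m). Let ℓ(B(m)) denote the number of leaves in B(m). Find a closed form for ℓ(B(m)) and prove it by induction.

Claim: ℓ(B(m)) = 7^m.

Base case: ℓ(B(0)) = 1, and 7^0 = 1.
Assume ℓ(B(k)) = 7^k.
Then ℓ(B(k+1)) = 7·ℓ(B(k)) = 7·7^k = 7^{k+1}.
This completes the inductive step, so ℓ(B(m)) = 7^m for all m ≥ 0.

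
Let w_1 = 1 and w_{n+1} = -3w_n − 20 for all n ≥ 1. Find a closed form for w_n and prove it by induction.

Claim: w_n = -2·(-3)^n − 5.

Base case: w_1 = 1, and -2·(-3)^1 − 5 = 6 − 5 = 1.
Assume w_r = -2·(-3)^r − 5 for some r ≥ 1.
Then w_{r+1} = -3w_r − 20 = -3·(-2·(-3)^r − 5) − 20 = 6·(-3)^r + 15 − 20 = -2·(-3)^{r+1} − 5.
So the formula holds for r+1, and by induction w_n = -2·(-3)^n − 5 for all n ≥ 1.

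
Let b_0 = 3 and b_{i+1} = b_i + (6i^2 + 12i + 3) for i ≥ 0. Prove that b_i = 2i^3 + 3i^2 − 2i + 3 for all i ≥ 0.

Base case: b_0 = 3, and 2·0^3 + 3·0^2 − 2·0 + 3 = 3.
Assume b_j = 2j^3 + 3j^2 − 2j + 3.
Then b_{j+1} = b_j + (6j^2 + 12j + 3) = (2j^3 + 3j^2 − 2j + 3) + (6j^2 + 12j + 3) = 2j^3 + 9j^2 + 10j + 6,
and 2·(j+1)^3 + 3·(j+1)^2 − 2·(j+1) + 3 = 2j^3 + 9j^2 + 10j + 6.
By induction, b_i = 2i^3 + 3i^2 − 2i + 3 for all i ≥ 0.

b_i = 2i^3 + 3i^2 − 2i + 3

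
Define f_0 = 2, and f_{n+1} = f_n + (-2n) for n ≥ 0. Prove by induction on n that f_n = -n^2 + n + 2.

Base case: f_0 = 2, and -0^2 + 0 + 2 = 2.
Assume f_k = -k^2 + k + 2.
Then f_{k+1} = f_k + (-2k) = (-k^2 + k + 2) + (-2k) = -k^2 − k + 2,
and -(k+1)^2 + (k+1) + 2 = -k^2 − k + 2.
Hence f_n = -n^2 + n + 2 for every n ≥ 0, by induction.

f_n = -n^2 + n + 2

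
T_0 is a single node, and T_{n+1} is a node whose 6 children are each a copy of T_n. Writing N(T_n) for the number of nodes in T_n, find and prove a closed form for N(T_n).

Claim: N(T_n) = (6^{n+1} − 1)/5.

Base case: N(T_0) = 1, and (6^{0+1} − 1)/5 = 1.
Assume N(T_r) = (6^{r+1} − 1)/5.
Then N(T_{r+1}) = 1 + 6N(T_r) = 1 + 6·(6^{r+1} − 1)/5 = 1 + (6^{r+2} − 6)/5 = (5 + 6^{r+2} − 6)/5 = (6^{r+2} − 1)/5.
This completes the inductive step, so N(T_n) = (6^{n+1} − 1)/5 for all n ≥ 0.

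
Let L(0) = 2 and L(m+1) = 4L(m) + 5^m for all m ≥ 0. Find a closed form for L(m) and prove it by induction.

Claim: L(m) = 4^m + 5^m.

Base case: L(0) = 2, and 4^0 + 5^0 = 1 + 1 = 2.
Assume L(k) = 4^k + 5^k for some k ≥ 0.
Then L(k+1) = 4L(k) + 5^k = 4·(4^k + 5^k) + 5^k = 4^{k+1} + 4·5^k + 5^k = 4^{k+1} + 5·5^k = 4^{k+1} + 5^{k+1}.
This completes the inductive step, so L(m) = 4^m + 5^m for all m ≥ 0.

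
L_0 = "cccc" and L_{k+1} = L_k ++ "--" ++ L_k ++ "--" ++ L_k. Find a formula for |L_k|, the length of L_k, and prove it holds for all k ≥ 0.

Claim: |L_k| = 6·3^k − 2.

Base case: |L_0| = 4, and 6·3^0 − 2 = 4.
Assume |L_j| = 6·3^j − 2.
Then |L_{j+1}| = 3|L_j| + 4 = 3(6·3^j − 2) + 4 = 6·3^{j+1} − 6 + 4 = 6·3^{j+1} − 2.
This completes the inductive step, so |L_k| = 6·3^k − 2 for all k ≥ 0.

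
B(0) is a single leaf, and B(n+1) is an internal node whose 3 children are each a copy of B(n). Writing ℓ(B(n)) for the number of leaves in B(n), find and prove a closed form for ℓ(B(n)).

Claim: ℓ(B(n)) = 3^n.

Base case: ℓ(B(0)) = 1, and 3^0 = 1.
Assume ℓ(B(k)) = 3^k.
Then ℓ(B(k+1)) = 3·ℓ(B(k)) = 3·3^k = 3^{k+1}.
By induction, ℓ(B(n)) = 3^n for all n ≥ 0.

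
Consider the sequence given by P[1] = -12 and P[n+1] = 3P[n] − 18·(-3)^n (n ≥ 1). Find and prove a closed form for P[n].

Claim: P[n] = -3^n + 3·(-3)^n.

Base case: P[1] = -12, and -3^1 + 3·(-3)^1 = -3 − 9 = -12.
Assume P[r] = -3^r + 3·(-3)^r for some r ≥ 1.
Then P[r+1] = 3P[r] − 18·(-3)^r = 3·(-3^r + 3·(-3)^r) − 18·(-3)^r = -3^{r+1} + 9·(-3)^r − 18·(-3)^r = -3^{r+1} − 9·(-3)^r = -3^{r+1} + 3·(-3)^{r+1}.
So the formula holds for r+1, and by induction P[n] = -3^n + 3·(-3)^n for all n ≥ 1.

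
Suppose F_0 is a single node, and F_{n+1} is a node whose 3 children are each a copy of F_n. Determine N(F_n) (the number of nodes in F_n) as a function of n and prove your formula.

Claim: N(F_n) = (3^{n+1} − 1)/2.

Base case: N(F_0) = 1, and (3^{0+1} − 1)/2 = 1.
Assume N(F_j) = (3^{j+1} − 1)/2.
Then N(F_{j+1}) = 1 + 3N(F_j) = 1 + 3·(3^{j+1} − 1)/2 = 1 + (3^{j+2} − 3)/2 = (2 + 3^{j+2} − 3)/2 = (3^{j+2} − 1)/2.
This completes the inductive step, so N(F_n) = (3^{n+1} − 1)/2 for all n ≥ 0.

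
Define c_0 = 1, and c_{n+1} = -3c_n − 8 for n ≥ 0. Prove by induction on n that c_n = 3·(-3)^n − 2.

Base case: c_0 = 1, and 3·(-3)^0 − 2 = 3 − 2 = 1.
Assume c_j = 3·(-3)^j − 2 for some j ≥ 0.
Then c_{j+1} = -3c_j − 8 = -3·(3·(-3)^j − 2) − 8 = -9·(-3)^j + 6 − 8 = 3·(-3)^{j+1} − 2.
Hence c_n = 3·(-3)^n − 2 for every n ≥ 0, by induction.

c_n = 3·(-3)^n − 2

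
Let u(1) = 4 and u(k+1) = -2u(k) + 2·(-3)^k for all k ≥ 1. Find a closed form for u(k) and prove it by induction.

Claim: u(k) = (-2)^k − 2·(-3)^k.

Base case: u(1) = 4, and (-2)^1 − 2·(-3)^1 = -2 + 6 = 4.
Assume u(j) = (-2)^j − 2·(-3)^j for some j ≥ 1.
Then u(j+1) = -2u(j) + 2·(-3)^j = -2·((-2)^j − 2·(-3)^j) + 2·(-3)^j = (-2)^{j+1} + 4·(-3)^j + 2·(-3)^j = (-2)^{j+1} + 6·(-3)^j = (-2)^{j+1} − 2·(-3)^{j+1}.
Hence u(k) = (-2)^k − 2·(-3)^k for every k ≥ 1, by induction.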